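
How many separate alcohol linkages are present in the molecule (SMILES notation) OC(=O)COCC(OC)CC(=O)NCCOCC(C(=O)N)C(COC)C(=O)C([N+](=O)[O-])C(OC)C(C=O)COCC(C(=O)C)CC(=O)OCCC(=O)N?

–COOH: carbonyl C bonded to –OH and C → carboxylic acid (the –OH is not a separate alcohol).
C–O–C with sp³ carbons on both sides and no adjacent C=O → ether.
pendant –OCH3: C–O–C with sp³ C, no adjacent C=O → ether.
–C(=O)–N– linkage → amide (the N is not an amine).
C–O–C with sp³ carbons on both sides and no adjacent C=O → ether.
pendant –CONH2: carbonyl C bonded to C and N → amide.
pendant –CH2OCH3: C–O–C linkage → ether.
–C(=O)– with carbon on both sides → ketone.
–NO2 on an sp³ carbon → nitro (the N=O is not a carbonyl).
pendant –OCH3: C–O–C with sp³ C, no adjacent C=O → ether.
pendant –CHO: carbonyl C bonded to C and H → aldehyde.
C–O–C with sp³ carbons on both sides and no adjacent C=O → ether.
pendant –COCH3: carbonyl C bonded to two carbons → ketone.
–C(=O)–O–C with C on the carbonyl side → ester.
–C(=O)NH2: carbonyl C bonded to C and to N → amide (the N is not a separate amine).
No segment is a alcohol: HOOC is carboxylic acid, not alcohol; CH2OCH2 is ether, not alcohol; CH(OCH3) is ether, not alcohol. → 0.

0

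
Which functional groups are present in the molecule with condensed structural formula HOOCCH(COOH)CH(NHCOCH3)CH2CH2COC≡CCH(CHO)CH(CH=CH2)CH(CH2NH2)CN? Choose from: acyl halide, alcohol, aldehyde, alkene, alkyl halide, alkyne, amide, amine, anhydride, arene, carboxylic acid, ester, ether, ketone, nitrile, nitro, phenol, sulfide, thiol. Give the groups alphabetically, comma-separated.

Taking each segment in turn:
  HOOC: –COOH: carbonyl C bonded to –OH and C → carboxylic acid (the –OH is not a separate alcohol).
  CH(COOH): pendant –COOH: carbonyl C bonded to C and –OH → carboxylic acid.
  CH(NHCOCH3): pendant –NHC(=O)CH3: N bonded to a carbonyl → amide (not amine).
  CO: –C(=O)– with carbon on both sides → ketone.
  C≡C: C≡C triple bond → alkyne.
  CH(CHO): pendant –CHO: carbonyl C bonded to C and H → aldehyde.
  CH(CH=CH2): pendant –CH=CH2: C=C double bond → alkene.
  CH(CH2NH2): pendant –CH2NH2: N on sp³ C, no adjacent C=O → amine.
  CN: –C≡N: carbon triple-bonded to nitrogen → nitrile.

aldehyde, alkene, alkyne, amide, amine, carboxylic acid, ketone, nitrile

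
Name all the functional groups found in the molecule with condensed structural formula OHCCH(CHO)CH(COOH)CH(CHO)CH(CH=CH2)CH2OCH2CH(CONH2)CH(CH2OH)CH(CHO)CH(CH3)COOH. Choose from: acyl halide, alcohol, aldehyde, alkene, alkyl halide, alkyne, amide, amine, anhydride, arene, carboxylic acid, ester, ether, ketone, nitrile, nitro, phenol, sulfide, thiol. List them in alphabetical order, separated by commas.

terminal –CHO: carbonyl C bonded to H and C → aldehyde.
pendant –CHO: carbonyl C bonded to C and H → aldehyde.
pendant –COOH: carbonyl C bonded to C and –OH → carboxylic acid.
pendant –CHO: carbonyl C bonded to C and H → aldehyde.
pendant –CH=CH2: C=C double bond → alkene.
C–O–C with sp³ carbons on both sides and no adjacent C=O → ether.
pendant –CONH2: carbonyl C bonded to C and N → amide.
pendant –CH2OH on an sp³ backbone C → alcohol.
pendant –CHO: carbonyl C bonded to C and H → aldehyde.
–COOH: carbonyl C bonded to –OH and C → carboxylic acid (the –OH is not a separate alcohol).

alcohol, aldehyde, alkene, amide, carboxylic acid, ether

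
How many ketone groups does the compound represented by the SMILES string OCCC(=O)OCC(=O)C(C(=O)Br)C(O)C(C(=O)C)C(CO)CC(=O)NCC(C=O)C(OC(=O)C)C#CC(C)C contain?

Taking each segment in turn:
  HOCH2: HO– on an sp³ carbon → alcohol.
  CH2COOCH2: –C(=O)–O–C with C on the carbonyl side → ester.
  CO: –C(=O)– with carbon on both sides → ketone.
  CH(COBr): pendant –C(=O)X: carbonyl C bonded to C and halogen → acyl halide.
  CH(OH): –OH on an sp³ carbon → alcohol (secondary).
  CH(COCH3): pendant –COCH3: carbonyl C bonded to two carbons → ketone.
  CH(CH2OH): pendant –CH2OH on an sp³ backbone C → alcohol.
  CH2CONHCH2: –C(=O)–N– linkage → amide (the N is not an amine).
  CH(CHO): pendant –CHO: carbonyl C bonded to C and H → aldehyde.
  CH(OCOCH3): pendant –OC(=O)CH3: an acyloxy group → ester.
  C≡C: C≡C triple bond → alkyne.
Ketone appears at: CO, CH(COCH3) → 2.

2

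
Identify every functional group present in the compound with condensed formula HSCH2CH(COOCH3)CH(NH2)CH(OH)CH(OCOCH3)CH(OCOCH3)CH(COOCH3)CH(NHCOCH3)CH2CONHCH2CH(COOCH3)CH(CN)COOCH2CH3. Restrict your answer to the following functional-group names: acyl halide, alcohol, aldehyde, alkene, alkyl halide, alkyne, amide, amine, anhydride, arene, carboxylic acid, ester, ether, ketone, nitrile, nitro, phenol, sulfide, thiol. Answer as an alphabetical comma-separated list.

Taking each segment in turn:
  HSCH2: –SH on an sp³ carbon → thiol.
  CH(COOCH3): pendant –COOCH3: carbonyl C bonded to C and –OCH3 → ester.
  CH(NH2): –NH2 on an sp³ carbon with no adjacent C=O → amine.
  CH(OH): –OH on an sp³ carbon → alcohol (secondary).
  CH(OCOCH3): pendant –OC(=O)CH3: an acyloxy group → ester.
  CH(OCOCH3): pendant –OC(=O)CH3: an acyloxy group → ester.
  CH(COOCH3): pendant –COOCH3: carbonyl C bonded to C and –OCH3 → ester.
  CH(NHCOCH3): pendant –NHC(=O)CH3: N bonded to a carbonyl → amide (not amine).
  CH2CONHCH2: –C(=O)–N– linkage → amide (the N is not an amine).
  CH(COOCH3): pendant –COOCH3: carbonyl C bonded to C and –OCH3 → ester.
  CH(CN): pendant –C≡N: nitrile.
  COOCH2CH3: –C(=O)OCH2CH3: carbonyl C bonded to C and to –OEt → ester.

alcohol, amide, amine, ester, nitrile, thiol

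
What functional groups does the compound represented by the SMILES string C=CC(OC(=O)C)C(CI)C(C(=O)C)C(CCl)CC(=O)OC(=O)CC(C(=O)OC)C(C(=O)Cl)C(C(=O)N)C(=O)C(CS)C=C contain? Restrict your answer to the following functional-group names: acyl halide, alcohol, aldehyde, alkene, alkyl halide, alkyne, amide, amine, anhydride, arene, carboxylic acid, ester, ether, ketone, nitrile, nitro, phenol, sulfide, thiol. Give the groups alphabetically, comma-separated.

C=C double bond → alkene.
pendant –OC(=O)CH3: an acyloxy group → ester.
pendant –CH2X: halogen on sp³ carbon → alkyl halide.
pendant –COCH3: carbonyl C bonded to two carbons → ketone.
pendant –CH2X: halogen on sp³ carbon → alkyl halide.
two acyl groups sharing one oxygen, –C(=O)–O–C(=O)– → anhydride.
pendant –COOCH3: carbonyl C bonded to C and –OCH3 → ester.
pendant –C(=O)X: carbonyl C bonded to C and halogen → acyl halide.
pendant –CONH2: carbonyl C bonded to C and N → amide.
–C(=O)– with carbon on both sides → ketone.
pendant –CH2SH → thiol.
C=C double bond → alkene.

acyl halide, alkene, alkyl halide, amide, anhydride, ester, ketone, thiol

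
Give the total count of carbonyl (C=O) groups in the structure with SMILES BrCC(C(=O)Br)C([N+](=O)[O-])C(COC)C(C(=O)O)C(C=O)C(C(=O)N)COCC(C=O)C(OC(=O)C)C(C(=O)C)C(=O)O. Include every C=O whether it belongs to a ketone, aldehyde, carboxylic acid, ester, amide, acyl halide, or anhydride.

8

CH(COBr): acyl halide, 1 C=O (running total 1).
CH(COOH): carboxylic acid, 1 C=O (running total 2).
CH(CHO): aldehyde, 1 C=O (running total 3).
CH(CONH2): amide, 1 C=O (running total 4).
CH(CHO): aldehyde, 1 C=O (running total 5).
CH(OCOCH3): ester, 1 C=O (running total 6).
CH(COCH3): ketone, 1 C=O (running total 7).
COOH: carboxylic acid, 1 C=O (running total 8).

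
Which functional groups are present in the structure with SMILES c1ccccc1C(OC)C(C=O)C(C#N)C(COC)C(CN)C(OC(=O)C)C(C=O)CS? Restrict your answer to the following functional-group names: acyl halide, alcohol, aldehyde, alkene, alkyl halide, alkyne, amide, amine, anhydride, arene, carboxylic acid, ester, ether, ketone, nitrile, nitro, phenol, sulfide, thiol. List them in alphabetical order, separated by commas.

aldehyde, amine, arene, ester, ether, nitrile, thiol

Reading the structure from left to right:
  C6H5: C6H5– phenyl ring → arene.
  CH(OCH3): pendant –OCH3: C–O–C with sp³ C, no adjacent C=O → ether.
  CH(CHO): pendant –CHO: carbonyl C bonded to C and H → aldehyde.
  CH(CN): pendant –C≡N: nitrile.
  CH(CH2OCH3): pendant –CH2OCH3: C–O–C linkage → ether.
  CH(CH2NH2): pendant –CH2NH2: N on sp³ C, no adjacent C=O → amine.
  CH(OCOCH3): pendant –OC(=O)CH3: an acyloxy group → ester.
  CH(CHO): pendant –CHO: carbonyl C bonded to C and H → aldehyde.
  CH2SH: –SH on an sp³ carbon → thiol.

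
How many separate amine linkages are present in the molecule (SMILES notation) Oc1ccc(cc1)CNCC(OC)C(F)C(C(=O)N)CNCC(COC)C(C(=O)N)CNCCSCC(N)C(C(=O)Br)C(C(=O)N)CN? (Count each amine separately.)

Taking each segment in turn:
  HOC6H4: –OH attached directly to an aromatic ring → phenol (not alcohol); the ring itself is an arene.
  CH2NHCH2: C–N–C with sp³ carbons and no adjacent C=O → amine (secondary).
  CH(OCH3): pendant –OCH3: C–O–C with sp³ C, no adjacent C=O → ether.
  CH(F): halogen on an sp³ carbon → alkyl halide.
  CH(CONH2): pendant –CONH2: carbonyl C bonded to C and N → amide.
  CH2NHCH2: C–N–C with sp³ carbons and no adjacent C=O → amine (secondary).
  CH(CH2OCH3): pendant –CH2OCH3: C–O–C linkage → ether.
  CH(CONH2): pendant –CONH2: carbonyl C bonded to C and N → amide.
  CH2NHCH2: C–N–C with sp³ carbons and no adjacent C=O → amine (secondary).
  CH2SCH2: C–S–C linkage → sulfide (thioether).
  CH(NH2): –NH2 on an sp³ carbon with no adjacent C=O → amine.
  CH(COBr): pendant –C(=O)X: carbonyl C bonded to C and halogen → acyl halide.
  CH(CONH2): pendant –CONH2: carbonyl C bonded to C and N → amide.
  CH2NH2: –NH2 on an sp³ carbon with no adjacent C=O → amine.
Amine appears at: CH2NHCH2, CH2NHCH2, CH2NHCH2, CH(NH2), CH2NH2 → 5.

5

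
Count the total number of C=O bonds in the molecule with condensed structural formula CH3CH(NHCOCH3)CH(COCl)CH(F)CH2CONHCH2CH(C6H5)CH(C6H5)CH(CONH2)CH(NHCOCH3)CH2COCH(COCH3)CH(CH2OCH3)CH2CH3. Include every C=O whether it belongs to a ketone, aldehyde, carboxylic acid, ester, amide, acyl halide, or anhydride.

CH(NHCOCH3): amide, 1 C=O (running total 1).
CH(COCl): acyl halide, 1 C=O (running total 2).
CH2CONHCH2: amide, 1 C=O (running total 3).
CH(CONH2): amide, 1 C=O (running total 4).
CH(NHCOCH3): amide, 1 C=O (running total 5).
CO: ketone, 1 C=O (running total 6).
CH(COCH3): ketone, 1 C=O (running total 7).

7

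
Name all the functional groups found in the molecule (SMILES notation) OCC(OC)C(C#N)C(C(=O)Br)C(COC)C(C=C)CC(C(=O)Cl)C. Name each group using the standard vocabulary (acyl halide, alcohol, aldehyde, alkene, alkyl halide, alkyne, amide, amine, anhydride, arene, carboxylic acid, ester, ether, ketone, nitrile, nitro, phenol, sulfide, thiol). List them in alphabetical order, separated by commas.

HO– on an sp³ carbon → alcohol.
pendant –OCH3: C–O–C with sp³ C, no adjacent C=O → ether.
pendant –C≡N: nitrile.
pendant –C(=O)X: carbonyl C bonded to C and halogen → acyl halide.
pendant –CH2OCH3: C–O–C linkage → ether.
pendant –CH=CH2: C=C double bond → alkene.
pendant –C(=O)X: carbonyl C bonded to C and halogen → acyl halide.

acyl halide, alcohol, alkene, ether, nitrile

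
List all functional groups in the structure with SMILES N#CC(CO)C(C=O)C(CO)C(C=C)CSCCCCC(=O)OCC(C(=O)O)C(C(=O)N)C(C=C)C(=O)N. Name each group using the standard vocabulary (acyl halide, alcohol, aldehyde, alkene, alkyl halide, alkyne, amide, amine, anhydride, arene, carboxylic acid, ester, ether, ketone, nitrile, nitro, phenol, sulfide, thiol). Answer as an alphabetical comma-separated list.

Taking each segment in turn:
  N≡C: N≡C–: carbon triple-bonded to nitrogen → nitrile.
  CH(CH2OH): pendant –CH2OH on an sp³ backbone C → alcohol.
  CH(CHO): pendant –CHO: carbonyl C bonded to C and H → aldehyde.
  CH(CH2OH): pendant –CH2OH on an sp³ backbone C → alcohol.
  CH(CH=CH2): pendant –CH=CH2: C=C double bond → alkene.
  CH2SCH2: C–S–C linkage → sulfide (thioether).
  CH2COOCH2: –C(=O)–O–C with C on the carbonyl side → ester.
  CH(COOH): pendant –COOH: carbonyl C bonded to C and –OH → carboxylic acid.
  CH(CONH2): pendant –CONH2: carbonyl C bonded to C and N → amide.
  CH(CH=CH2): pendant –CH=CH2: C=C double bond → alkene.
  CONH2: –C(=O)NH2: carbonyl C bonded to C and to N → amide (the N is not a separate amine).

alcohol, aldehyde, alkene, amide, carboxylic acid, ester, nitrile, sulfide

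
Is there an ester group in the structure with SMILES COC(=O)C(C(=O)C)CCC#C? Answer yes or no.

yes

CH3O–C(=O)–: carbonyl C bonded to C and to –OCH3 → ester (not ketone + ether).
pendant –COCH3: carbonyl C bonded to two carbons → ketone.
C≡C triple bond → alkyne.
The CH3OOC segment supplies the ester: CH3O–C(=O)–: carbonyl C bonded to C and to –OCH3 → ester (not ketone + ether).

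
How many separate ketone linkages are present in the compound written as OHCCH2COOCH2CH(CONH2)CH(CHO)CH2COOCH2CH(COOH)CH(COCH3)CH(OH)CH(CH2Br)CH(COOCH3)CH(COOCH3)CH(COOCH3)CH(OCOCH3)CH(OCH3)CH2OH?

terminal –CHO: carbonyl C bonded to H and C → aldehyde.
–C(=O)–O–C with C on the carbonyl side → ester.
pendant –CONH2: carbonyl C bonded to C and N → amide.
pendant –CHO: carbonyl C bonded to C and H → aldehyde.
–C(=O)–O–C with C on the carbonyl side → ester.
pendant –COOH: carbonyl C bonded to C and –OH → carboxylic acid.
pendant –COCH3: carbonyl C bonded to two carbons → ketone.
–OH on an sp³ carbon → alcohol (secondary).
pendant –CH2X: halogen on sp³ carbon → alkyl halide.
pendant –COOCH3: carbonyl C bonded to C and –OCH3 → ester.
pendant –COOCH3: carbonyl C bonded to C and –OCH3 → ester.
pendant –COOCH3: carbonyl C bonded to C and –OCH3 → ester.
pendant –OC(=O)CH3: an acyloxy group → ester.
pendant –OCH3: C–O–C with sp³ C, no adjacent C=O → ether.
–OH on an sp³ carbon → alcohol.
Ketone appears at: CH(COCH3) → 1.

1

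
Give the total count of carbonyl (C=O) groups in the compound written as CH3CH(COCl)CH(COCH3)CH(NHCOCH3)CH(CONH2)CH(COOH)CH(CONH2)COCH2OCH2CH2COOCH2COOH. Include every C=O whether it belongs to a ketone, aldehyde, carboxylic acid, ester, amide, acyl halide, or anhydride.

CH(COCl): acyl halide, 1 C=O (running total 1).
CH(COCH3): ketone, 1 C=O (running total 2).
CH(NHCOCH3): amide, 1 C=O (running total 3).
CH(CONH2): amide, 1 C=O (running total 4).
CH(COOH): carboxylic acid, 1 C=O (running total 5).
CH(CONH2): amide, 1 C=O (running total 6).
CO: ketone, 1 C=O (running total 7).
CH2COOCH2: ester, 1 C=O (running total 8).
COOH: carboxylic acid, 1 C=O (running total 9).

9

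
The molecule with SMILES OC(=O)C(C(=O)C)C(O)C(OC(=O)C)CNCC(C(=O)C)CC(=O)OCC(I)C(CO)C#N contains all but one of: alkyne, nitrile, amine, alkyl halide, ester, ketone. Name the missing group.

alkyne

ester: present (CH(OCOCH3) — pendant –OC(=O)CH3: an acyloxy group → ester).
nitrile: present (CN — –C≡N: carbon triple-bonded to nitrogen → nitrile).
ketone: present (CH(COCH3) — pendant –COCH3: carbonyl C bonded to two carbons → ketone).
alkyl halide: present (CH(I) — halogen on an sp³ carbon → alkyl halide).
amine: present (CH2NHCH2 — C–N–C with sp³ carbons and no adjacent C=O → amine (secondary)).
alkyne: absent. In CN, the triple bond is C≡N, not C≡C, so it is a nitrile.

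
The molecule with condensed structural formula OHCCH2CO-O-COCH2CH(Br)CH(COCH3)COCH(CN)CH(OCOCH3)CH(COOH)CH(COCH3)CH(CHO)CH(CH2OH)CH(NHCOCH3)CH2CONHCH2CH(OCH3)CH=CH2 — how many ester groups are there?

Working along the chain:
  OHC: terminal –CHO: carbonyl C bonded to H and C → aldehyde.
  CH2CO-O-COCH2: two acyl groups sharing one oxygen, –C(=O)–O–C(=O)– → anhydride.
  CH(Br): halogen on an sp³ carbon → alkyl halide.
  CH(COCH3): pendant –COCH3: carbonyl C bonded to two carbons → ketone.
  CO: –C(=O)– with carbon on both sides → ketone.
  CH(CN): pendant –C≡N: nitrile.
  CH(OCOCH3): pendant –OC(=O)CH3: an acyloxy group → ester.
  CH(COOH): pendant –COOH: carbonyl C bonded to C and –OH → carboxylic acid.
  CH(COCH3): pendant –COCH3: carbonyl C bonded to two carbons → ketone.
  CH(CHO): pendant –CHO: carbonyl C bonded to C and H → aldehyde.
  CH(CH2OH): pendant –CH2OH on an sp³ backbone C → alcohol.
  CH(NHCOCH3): pendant –NHC(=O)CH3: N bonded to a carbonyl → amide (not amine).
  CH2CONHCH2: –C(=O)–N– linkage → amide (the N is not an amine).
  CH(OCH3): pendant –OCH3: C–O–C with sp³ C, no adjacent C=O → ether.
  CH=CH2: C=C double bond → alkene.
Ester appears at: CH(OCOCH3) → 1.

1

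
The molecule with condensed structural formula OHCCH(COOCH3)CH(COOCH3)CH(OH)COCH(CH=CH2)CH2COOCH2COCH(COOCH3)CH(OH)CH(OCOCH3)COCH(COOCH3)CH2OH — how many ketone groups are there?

3

Working along the chain:
  OHC: terminal –CHO: carbonyl C bonded to H and C → aldehyde.
  CH(COOCH3): pendant –COOCH3: carbonyl C bonded to C and –OCH3 → ester.
  CH(COOCH3): pendant –COOCH3: carbonyl C bonded to C and –OCH3 → ester.
  CH(OH): –OH on an sp³ carbon → alcohol (secondary).
  CO: –C(=O)– with carbon on both sides → ketone.
  CH(CH=CH2): pendant –CH=CH2: C=C double bond → alkene.
  CH2COOCH2: –C(=O)–O–C with C on the carbonyl side → ester.
  CO: –C(=O)– with carbon on both sides → ketone.
  CH(COOCH3): pendant –COOCH3: carbonyl C bonded to C and –OCH3 → ester.
  CH(OH): –OH on an sp³ carbon → alcohol (secondary).
  CH(OCOCH3): pendant –OC(=O)CH3: an acyloxy group → ester.
  CO: –C(=O)– with carbon on both sides → ketone.
  CH(COOCH3): pendant –COOCH3: carbonyl C bonded to C and –OCH3 → ester.
  CH2OH: –OH on an sp³ carbon → alcohol.
Ketone appears at: CO, CO, CO → 3.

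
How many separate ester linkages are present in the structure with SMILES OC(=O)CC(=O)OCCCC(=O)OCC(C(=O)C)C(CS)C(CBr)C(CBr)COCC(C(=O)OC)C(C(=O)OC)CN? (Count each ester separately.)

4

Taking each segment in turn:
  HOOC: –COOH: carbonyl C bonded to –OH and C → carboxylic acid (the –OH is not a separate alcohol).
  CH2COOCH2: –C(=O)–O–C with C on the carbonyl side → ester.
  CH2COOCH2: –C(=O)–O–C with C on the carbonyl side → ester.
  CH(COCH3): pendant –COCH3: carbonyl C bonded to two carbons → ketone.
  CH(CH2SH): pendant –CH2SH → thiol.
  CH(CH2Br): pendant –CH2X: halogen on sp³ carbon → alkyl halide.
  CH(CH2Br): pendant –CH2X: halogen on sp³ carbon → alkyl halide.
  CH2OCH2: C–O–C with sp³ carbons on both sides and no adjacent C=O → ether.
  CH(COOCH3): pendant –COOCH3: carbonyl C bonded to C and –OCH3 → ester.
  CH(COOCH3): pendant –COOCH3: carbonyl C bonded to C and –OCH3 → ester.
  CH2NH2: –NH2 on an sp³ carbon with no adjacent C=O → amine.
Ester appears at: CH2COOCH2, CH2COOCH2, CH(COOCH3), CH(COOCH3) → 4.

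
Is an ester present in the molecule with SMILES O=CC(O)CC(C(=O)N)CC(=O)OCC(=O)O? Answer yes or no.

yes

terminal –CHO: carbonyl C bonded to H and C → aldehyde.
–OH on an sp³ carbon → alcohol (secondary).
pendant –CONH2: carbonyl C bonded to C and N → amide.
–C(=O)–O–C with C on the carbonyl side → ester.
–COOH: carbonyl C bonded to –OH and C → carboxylic acid (the –OH is not a separate alcohol).
The CH2COOCH2 segment supplies the ester: –C(=O)–O–C with C on the carbonyl side → ester.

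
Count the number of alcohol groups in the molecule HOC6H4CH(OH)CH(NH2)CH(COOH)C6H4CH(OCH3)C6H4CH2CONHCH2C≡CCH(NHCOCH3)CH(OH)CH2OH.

Working along the chain:
  HOC6H4: –OH attached directly to an aromatic ring → phenol (not alcohol); the ring itself is an arene.
  CH(OH): –OH on an sp³ carbon → alcohol (secondary).
  CH(NH2): –NH2 on an sp³ carbon with no adjacent C=O → amine.
  CH(COOH): pendant –COOH: carbonyl C bonded to C and –OH → carboxylic acid.
  C6H4: para-disubstituted benzene ring → arene.
  CH(OCH3): pendant –OCH3: C–O–C with sp³ C, no adjacent C=O → ether.
  C6H4: para-disubstituted benzene ring → arene.
  CH2CONHCH2: –C(=O)–N– linkage → amide (the N is not an amine).
  C≡C: C≡C triple bond → alkyne.
  CH(NHCOCH3): pendant –NHC(=O)CH3: N bonded to a carbonyl → amide (not amine).
  CH(OH): –OH on an sp³ carbon → alcohol (secondary).
  CH2OH: –OH on an sp³ carbon → alcohol.
Alcohol appears at: CH(OH), CH(OH), CH2OH → 3.

3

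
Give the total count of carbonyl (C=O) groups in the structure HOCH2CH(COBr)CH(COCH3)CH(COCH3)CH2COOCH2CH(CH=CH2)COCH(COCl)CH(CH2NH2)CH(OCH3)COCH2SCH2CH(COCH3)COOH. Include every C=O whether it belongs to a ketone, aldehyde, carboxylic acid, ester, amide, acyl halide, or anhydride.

9

CH(COBr): acyl halide, 1 C=O (running total 1).
CH(COCH3): ketone, 1 C=O (running total 2).
CH(COCH3): ketone, 1 C=O (running total 3).
CH2COOCH2: ester, 1 C=O (running total 4).
CO: ketone, 1 C=O (running total 5).
CH(COCl): acyl halide, 1 C=O (running total 6).
CO: ketone, 1 C=O (running total 7).
CH(COCH3): ketone, 1 C=O (running total 8).
COOH: carboxylic acid, 1 C=O (running total 9).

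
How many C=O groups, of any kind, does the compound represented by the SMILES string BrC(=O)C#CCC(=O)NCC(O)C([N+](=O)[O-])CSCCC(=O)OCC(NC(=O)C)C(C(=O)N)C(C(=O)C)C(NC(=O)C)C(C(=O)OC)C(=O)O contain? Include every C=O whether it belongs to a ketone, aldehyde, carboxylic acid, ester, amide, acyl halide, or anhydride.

BrCO: acyl halide, 1 C=O (running total 1).
CH2CONHCH2: amide, 1 C=O (running total 2).
CH2COOCH2: ester, 1 C=O (running total 3).
CH(NHCOCH3): amide, 1 C=O (running total 4).
CH(CONH2): amide, 1 C=O (running total 5).
CH(COCH3): ketone, 1 C=O (running total 6).
CH(NHCOCH3): amide, 1 C=O (running total 7).
CH(COOCH3): ester, 1 C=O (running total 8).
COOH: carboxylic acid, 1 C=O (running total 9).

9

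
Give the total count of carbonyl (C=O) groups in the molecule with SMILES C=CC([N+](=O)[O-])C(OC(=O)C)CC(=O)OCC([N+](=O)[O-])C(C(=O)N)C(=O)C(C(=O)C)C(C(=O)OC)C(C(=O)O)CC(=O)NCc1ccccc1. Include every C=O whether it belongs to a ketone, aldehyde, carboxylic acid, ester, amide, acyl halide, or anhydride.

CH(OCOCH3): ester, 1 C=O (running total 1).
CH2COOCH2: ester, 1 C=O (running total 2).
CH(CONH2): amide, 1 C=O (running total 3).
CO: ketone, 1 C=O (running total 4).
CH(COCH3): ketone, 1 C=O (running total 5).
CH(COOCH3): ester, 1 C=O (running total 6).
CH(COOH): carboxylic acid, 1 C=O (running total 7).
CH2CONHCH2: amide, 1 C=O (running total 8).

8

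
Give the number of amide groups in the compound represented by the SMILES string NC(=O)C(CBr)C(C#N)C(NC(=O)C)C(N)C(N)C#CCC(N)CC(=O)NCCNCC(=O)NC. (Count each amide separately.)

4

Working along the chain:
  H2NCO: –C(=O)NH2: carbonyl C bonded to C and to N → amide (the N is not a separate amine).
  CH(CH2Br): pendant –CH2X: halogen on sp³ carbon → alkyl halide.
  CH(CN): pendant –C≡N: nitrile.
  CH(NHCOCH3): pendant –NHC(=O)CH3: N bonded to a carbonyl → amide (not amine).
  CH(NH2): –NH2 on an sp³ carbon with no adjacent C=O → amine.
  CH(NH2): –NH2 on an sp³ carbon with no adjacent C=O → amine.
  C≡C: C≡C triple bond → alkyne.
  CH(NH2): –NH2 on an sp³ carbon with no adjacent C=O → amine.
  CH2CONHCH2: –C(=O)–N– linkage → amide (the N is not an amine).
  CH2NHCH2: C–N–C with sp³ carbons and no adjacent C=O → amine (secondary).
  CONHCH3: –C(=O)NHCH3: carbonyl C bonded to C and to N → amide (the N is not an amine).
Amide appears at: H2NCO, CH(NHCOCH3), CH2CONHCH2, CONHCH3 → 4.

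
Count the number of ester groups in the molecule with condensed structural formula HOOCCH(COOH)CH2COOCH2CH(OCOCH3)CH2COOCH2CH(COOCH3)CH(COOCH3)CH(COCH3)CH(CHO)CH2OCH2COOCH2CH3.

–COOH: carbonyl C bonded to –OH and C → carboxylic acid (the –OH is not a separate alcohol).
pendant –COOH: carbonyl C bonded to C and –OH → carboxylic acid.
–C(=O)–O–C with C on the carbonyl side → ester.
pendant –OC(=O)CH3: an acyloxy group → ester.
–C(=O)–O–C with C on the carbonyl side → ester.
pendant –COOCH3: carbonyl C bonded to C and –OCH3 → ester.
pendant –COOCH3: carbonyl C bonded to C and –OCH3 → ester.
pendant –COCH3: carbonyl C bonded to two carbons → ketone.
pendant –CHO: carbonyl C bonded to C and H → aldehyde.
C–O–C with sp³ carbons on both sides and no adjacent C=O → ether.
–C(=O)OCH2CH3: carbonyl C bonded to C and to –OEt → ester.
Ester appears at: CH2COOCH2, CH(OCOCH3), CH2COOCH2, CH(COOCH3), CH(COOCH3), COOCH2CH3 → 6.

6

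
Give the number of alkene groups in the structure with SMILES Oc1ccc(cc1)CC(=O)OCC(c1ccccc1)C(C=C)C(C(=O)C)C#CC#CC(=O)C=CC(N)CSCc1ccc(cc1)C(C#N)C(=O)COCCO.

–OH attached directly to an aromatic ring → phenol (not alcohol); the ring itself is an arene.
–C(=O)–O–C with C on the carbonyl side → ester.
pendant –C6H5: benzene ring → arene.
pendant –CH=CH2: C=C double bond → alkene.
pendant –COCH3: carbonyl C bonded to two carbons → ketone.
C≡C triple bond → alkyne.
C≡C triple bond → alkyne.
–C(=O)– with carbon on both sides → ketone.
C=C double bond → alkene.
–NH2 on an sp³ carbon with no adjacent C=O → amine.
C–S–C linkage → sulfide (thioether).
para-disubstituted benzene ring → arene.
pendant –C≡N: nitrile.
–C(=O)– with carbon on both sides → ketone.
C–O–C with sp³ carbons on both sides and no adjacent C=O → ether.
–OH on an sp³ carbon → alcohol.
Alkene appears at: CH(CH=CH2), CH=CH → 2.

2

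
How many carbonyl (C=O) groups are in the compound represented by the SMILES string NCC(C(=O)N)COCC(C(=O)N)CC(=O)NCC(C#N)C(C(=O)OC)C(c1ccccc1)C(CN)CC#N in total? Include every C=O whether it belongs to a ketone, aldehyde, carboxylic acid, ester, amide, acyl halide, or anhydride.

4

CH(CONH2): amide, 1 C=O (running total 1).
CH(CONH2): amide, 1 C=O (running total 2).
CH2CONHCH2: amide, 1 C=O (running total 3).
CH(COOCH3): ester, 1 C=O (running total 4).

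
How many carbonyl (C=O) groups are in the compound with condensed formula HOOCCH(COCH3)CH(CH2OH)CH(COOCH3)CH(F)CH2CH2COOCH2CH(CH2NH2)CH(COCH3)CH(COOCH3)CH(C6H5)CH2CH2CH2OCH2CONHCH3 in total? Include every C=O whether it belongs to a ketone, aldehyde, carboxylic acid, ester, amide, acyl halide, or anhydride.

HOOC: carboxylic acid, 1 C=O (running total 1).
CH(COCH3): ketone, 1 C=O (running total 2).
CH(COOCH3): ester, 1 C=O (running total 3).
CH2COOCH2: ester, 1 C=O (running total 4).
CH(COCH3): ketone, 1 C=O (running total 5).
CH(COOCH3): ester, 1 C=O (running total 6).
CONHCH3: amide, 1 C=O (running total 7).

7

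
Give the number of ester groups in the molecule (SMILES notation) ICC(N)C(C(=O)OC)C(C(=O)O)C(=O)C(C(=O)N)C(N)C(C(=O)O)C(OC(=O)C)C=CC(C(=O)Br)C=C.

2

Working along the chain:
  ICH2: halogen on an sp³ carbon → alkyl halide.
  CH(NH2): –NH2 on an sp³ carbon with no adjacent C=O → amine.
  CH(COOCH3): pendant –COOCH3: carbonyl C bonded to C and –OCH3 → ester.
  CH(COOH): pendant –COOH: carbonyl C bonded to C and –OH → carboxylic acid.
  CO: –C(=O)– with carbon on both sides → ketone.
  CH(CONH2): pendant –CONH2: carbonyl C bonded to C and N → amide.
  CH(NH2): –NH2 on an sp³ carbon with no adjacent C=O → amine.
  CH(COOH): pendant –COOH: carbonyl C bonded to C and –OH → carboxylic acid.
  CH(OCOCH3): pendant –OC(=O)CH3: an acyloxy group → ester.
  CH=CH: C=C double bond → alkene.
  CH(COBr): pendant –C(=O)X: carbonyl C bonded to C and halogen → acyl halide.
  CH=CH2: C=C double bond → alkene.
Ester appears at: CH(COOCH3), CH(OCOCH3) → 2.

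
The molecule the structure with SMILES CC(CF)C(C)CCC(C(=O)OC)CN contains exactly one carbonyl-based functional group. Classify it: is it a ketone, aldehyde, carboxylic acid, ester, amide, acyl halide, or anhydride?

The carbonyl is in the CH(COOCH3) segment: pendant –COOCH3: carbonyl C bonded to C and –OCH3 → ester.

ester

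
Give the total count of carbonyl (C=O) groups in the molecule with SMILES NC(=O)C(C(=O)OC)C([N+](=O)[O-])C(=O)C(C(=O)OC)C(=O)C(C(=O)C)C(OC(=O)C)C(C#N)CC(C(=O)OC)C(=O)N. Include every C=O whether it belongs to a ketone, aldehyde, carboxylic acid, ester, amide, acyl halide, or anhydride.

H2NCO: amide, 1 C=O (running total 1).
CH(COOCH3): ester, 1 C=O (running total 2).
CO: ketone, 1 C=O (running total 3).
CH(COOCH3): ester, 1 C=O (running total 4).
CO: ketone, 1 C=O (running total 5).
CH(COCH3): ketone, 1 C=O (running total 6).
CH(OCOCH3): ester, 1 C=O (running total 7).
CH(COOCH3): ester, 1 C=O (running total 8).
CONH2: amide, 1 C=O (running total 9).

9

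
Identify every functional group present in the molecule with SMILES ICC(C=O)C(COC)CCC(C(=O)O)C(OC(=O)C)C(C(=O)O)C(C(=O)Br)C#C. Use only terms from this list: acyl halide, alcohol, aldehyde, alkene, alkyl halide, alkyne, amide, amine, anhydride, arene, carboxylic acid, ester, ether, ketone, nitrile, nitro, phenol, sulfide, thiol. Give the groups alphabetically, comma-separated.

Reading the structure from left to right:
  ICH2: halogen on an sp³ carbon → alkyl halide.
  CH(CHO): pendant –CHO: carbonyl C bonded to C and H → aldehyde.
  CH(CH2OCH3): pendant –CH2OCH3: C–O–C linkage → ether.
  CH(COOH): pendant –COOH: carbonyl C bonded to C and –OH → carboxylic acid.
  CH(OCOCH3): pendant –OC(=O)CH3: an acyloxy group → ester.
  CH(COOH): pendant –COOH: carbonyl C bonded to C and –OH → carboxylic acid.
  CH(COBr): pendant –C(=O)X: carbonyl C bonded to C and halogen → acyl halide.
  C≡CH: C≡C triple bond → alkyne.

acyl halide, aldehyde, alkyl halide, alkyne, carboxylic acid, ester, ether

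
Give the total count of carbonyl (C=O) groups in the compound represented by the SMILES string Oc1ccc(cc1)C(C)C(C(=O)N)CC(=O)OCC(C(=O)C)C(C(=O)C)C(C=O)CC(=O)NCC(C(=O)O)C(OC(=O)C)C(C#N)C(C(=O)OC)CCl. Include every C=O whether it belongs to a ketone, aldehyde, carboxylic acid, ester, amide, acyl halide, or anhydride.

CH(CONH2): amide, 1 C=O (running total 1).
CH2COOCH2: ester, 1 C=O (running total 2).
CH(COCH3): ketone, 1 C=O (running total 3).
CH(COCH3): ketone, 1 C=O (running total 4).
CH(CHO): aldehyde, 1 C=O (running total 5).
CH2CONHCH2: amide, 1 C=O (running total 6).
CH(COOH): carboxylic acid, 1 C=O (running total 7).
CH(OCOCH3): ester, 1 C=O (running total 8).
CH(COOCH3): ester, 1 C=O (running total 9).

9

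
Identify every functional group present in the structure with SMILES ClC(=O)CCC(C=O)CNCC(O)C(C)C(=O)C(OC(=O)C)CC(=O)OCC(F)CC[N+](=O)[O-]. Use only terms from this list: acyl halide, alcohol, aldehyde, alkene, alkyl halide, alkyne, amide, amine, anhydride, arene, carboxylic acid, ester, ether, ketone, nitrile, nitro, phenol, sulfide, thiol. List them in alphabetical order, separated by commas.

acyl halide, alcohol, aldehyde, alkyl halide, amine, ester, ketone, nitro

–C(=O)Cl: carbonyl C bonded to C and to a halogen → acyl halide (not alkyl halide).
pendant –CHO: carbonyl C bonded to C and H → aldehyde.
C–N–C with sp³ carbons and no adjacent C=O → amine (secondary).
–OH on an sp³ carbon → alcohol (secondary).
–C(=O)– with carbon on both sides → ketone.
pendant –OC(=O)CH3: an acyloxy group → ester.
–C(=O)–O–C with C on the carbonyl side → ester.
halogen on an sp³ carbon → alkyl halide.
–NO2 on carbon → nitro group.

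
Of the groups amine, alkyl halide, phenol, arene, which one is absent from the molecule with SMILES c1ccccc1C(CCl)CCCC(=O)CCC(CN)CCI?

alkyl halide: present (CH(CH2Cl) — pendant –CH2X: halogen on sp³ carbon → alkyl halide).
arene: present (C6H5 — C6H5– phenyl ring → arene).
amine: present (CH(CH2NH2) — pendant –CH2NH2: N on sp³ C, no adjacent C=O → amine).
phenol: no segment matches this pattern.

phenol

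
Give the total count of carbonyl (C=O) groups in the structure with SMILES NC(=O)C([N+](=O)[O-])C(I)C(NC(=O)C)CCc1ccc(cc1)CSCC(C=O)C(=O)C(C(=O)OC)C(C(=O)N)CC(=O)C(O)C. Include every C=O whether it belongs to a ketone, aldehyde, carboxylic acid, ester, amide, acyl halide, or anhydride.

7

H2NCO: amide, 1 C=O (running total 1).
CH(NHCOCH3): amide, 1 C=O (running total 2).
CH(CHO): aldehyde, 1 C=O (running total 3).
CO: ketone, 1 C=O (running total 4).
CH(COOCH3): ester, 1 C=O (running total 5).
CH(CONH2): amide, 1 C=O (running total 6).
CO: ketone, 1 C=O (running total 7).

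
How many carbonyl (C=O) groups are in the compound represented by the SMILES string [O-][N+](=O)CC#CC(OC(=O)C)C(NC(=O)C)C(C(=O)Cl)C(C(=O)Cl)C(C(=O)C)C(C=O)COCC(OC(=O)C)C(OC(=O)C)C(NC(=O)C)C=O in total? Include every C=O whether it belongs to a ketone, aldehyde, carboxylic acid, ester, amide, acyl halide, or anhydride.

10

CH(OCOCH3): ester, 1 C=O (running total 1).
CH(NHCOCH3): amide, 1 C=O (running total 2).
CH(COCl): acyl halide, 1 C=O (running total 3).
CH(COCl): acyl halide, 1 C=O (running total 4).
CH(COCH3): ketone, 1 C=O (running total 5).
CH(CHO): aldehyde, 1 C=O (running total 6).
CH(OCOCH3): ester, 1 C=O (running total 7).
CH(OCOCH3): ester, 1 C=O (running total 8).
CH(NHCOCH3): amide, 1 C=O (running total 9).
CHO: aldehyde, 1 C=O (running total 10).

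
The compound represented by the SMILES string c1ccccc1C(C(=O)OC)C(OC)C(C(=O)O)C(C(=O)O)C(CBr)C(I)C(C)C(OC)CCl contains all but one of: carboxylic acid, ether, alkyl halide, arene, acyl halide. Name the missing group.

ether: present (CH(OCH3) — pendant –OCH3: C–O–C with sp³ C, no adjacent C=O → ether).
carboxylic acid: present (CH(COOH) — pendant –COOH: carbonyl C bonded to C and –OH → carboxylic acid).
arene: present (C6H5 — C6H5– phenyl ring → arene).
alkyl halide: present (CH(CH2Br) — pendant –CH2X: halogen on sp³ carbon → alkyl halide).
acyl halide: no segment matches this pattern.

acyl halide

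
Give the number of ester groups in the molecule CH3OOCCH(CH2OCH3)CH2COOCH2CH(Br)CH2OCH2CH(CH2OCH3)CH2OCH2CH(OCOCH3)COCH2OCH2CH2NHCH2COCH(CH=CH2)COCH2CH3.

Reading the structure from left to right:
  CH3OOC: CH3O–C(=O)–: carbonyl C bonded to C and to –OCH3 → ester (not ketone + ether).
  CH(CH2OCH3): pendant –CH2OCH3: C–O–C linkage → ether.
  CH2COOCH2: –C(=O)–O–C with C on the carbonyl side → ester.
  CH(Br): halogen on an sp³ carbon → alkyl halide.
  CH2OCH2: C–O–C with sp³ carbons on both sides and no adjacent C=O → ether.
  CH(CH2OCH3): pendant –CH2OCH3: C–O–C linkage → ether.
  CH2OCH2: C–O–C with sp³ carbons on both sides and no adjacent C=O → ether.
  CH(OCOCH3): pendant –OC(=O)CH3: an acyloxy group → ester.
  CO: –C(=O)– with carbon on both sides → ketone.
  CH2OCH2: C–O–C with sp³ carbons on both sides and no adjacent C=O → ether.
  CH2NHCH2: C–N–C with sp³ carbons and no adjacent C=O → amine (secondary).
  CO: –C(=O)– with carbon on both sides → ketone.
  CH(CH=CH2): pendant –CH=CH2: C=C double bond → alkene.
  CO: –C(=O)– with carbon on both sides → ketone.
Ester appears at: CH3OOC, CH2COOCH2, CH(OCOCH3) → 3.

3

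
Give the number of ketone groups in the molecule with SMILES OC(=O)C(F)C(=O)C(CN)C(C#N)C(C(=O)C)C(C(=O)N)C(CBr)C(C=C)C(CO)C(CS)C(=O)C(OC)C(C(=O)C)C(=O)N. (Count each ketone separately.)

Taking each segment in turn:
  HOOC: –COOH: carbonyl C bonded to –OH and C → carboxylic acid (the –OH is not a separate alcohol).
  CH(F): halogen on an sp³ carbon → alkyl halide.
  CO: –C(=O)– with carbon on both sides → ketone.
  CH(CH2NH2): pendant –CH2NH2: N on sp³ C, no adjacent C=O → amine.
  CH(CN): pendant –C≡N: nitrile.
  CH(COCH3): pendant –COCH3: carbonyl C bonded to two carbons → ketone.
  CH(CONH2): pendant –CONH2: carbonyl C bonded to C and N → amide.
  CH(CH2Br): pendant –CH2X: halogen on sp³ carbon → alkyl halide.
  CH(CH=CH2): pendant –CH=CH2: C=C double bond → alkene.
  CH(CH2OH): pendant –CH2OH on an sp³ backbone C → alcohol.
  CH(CH2SH): pendant –CH2SH → thiol.
  CO: –C(=O)– with carbon on both sides → ketone.
  CH(OCH3): pendant –OCH3: C–O–C with sp³ C, no adjacent C=O → ether.
  CH(COCH3): pendant –COCH3: carbonyl C bonded to two carbons → ketone.
  CONH2: –C(=O)NH2: carbonyl C bonded to C and to N → amide (the N is not a separate amine).
Ketone appears at: CO, CH(COCH3), CO, CH(COCH3) → 4.

4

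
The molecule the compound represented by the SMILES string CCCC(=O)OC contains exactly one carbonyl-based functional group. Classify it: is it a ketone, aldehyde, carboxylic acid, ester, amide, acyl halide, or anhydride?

The carbonyl is in the COOCH3 segment: –C(=O)OCH3: carbonyl C bonded to C and to –OCH3 → ester (not ketone + ether).

ester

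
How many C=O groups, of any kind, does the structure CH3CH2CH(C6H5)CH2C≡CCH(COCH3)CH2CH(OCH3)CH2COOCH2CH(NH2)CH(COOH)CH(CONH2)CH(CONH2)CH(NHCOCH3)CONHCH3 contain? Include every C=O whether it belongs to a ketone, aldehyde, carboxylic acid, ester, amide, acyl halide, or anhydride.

CH(COCH3): ketone, 1 C=O (running total 1).
CH2COOCH2: ester, 1 C=O (running total 2).
CH(COOH): carboxylic acid, 1 C=O (running total 3).
CH(CONH2): amide, 1 C=O (running total 4).
CH(CONH2): amide, 1 C=O (running total 5).
CH(NHCOCH3): amide, 1 C=O (running total 6).
CONHCH3: amide, 1 C=O (running total 7).

7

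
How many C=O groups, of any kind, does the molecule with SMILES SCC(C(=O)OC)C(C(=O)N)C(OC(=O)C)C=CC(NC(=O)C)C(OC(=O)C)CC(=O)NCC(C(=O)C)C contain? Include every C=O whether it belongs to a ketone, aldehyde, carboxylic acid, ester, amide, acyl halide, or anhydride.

CH(COOCH3): ester, 1 C=O (running total 1).
CH(CONH2): amide, 1 C=O (running total 2).
CH(OCOCH3): ester, 1 C=O (running total 3).
CH(NHCOCH3): amide, 1 C=O (running total 4).
CH(OCOCH3): ester, 1 C=O (running total 5).
CH2CONHCH2: amide, 1 C=O (running total 6).
CH(COCH3): ketone, 1 C=O (running total 7).

7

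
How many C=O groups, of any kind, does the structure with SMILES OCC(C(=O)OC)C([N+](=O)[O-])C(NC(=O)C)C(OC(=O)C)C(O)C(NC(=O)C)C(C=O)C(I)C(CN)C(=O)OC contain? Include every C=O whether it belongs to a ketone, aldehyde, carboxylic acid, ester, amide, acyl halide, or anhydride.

6

CH(COOCH3): ester, 1 C=O (running total 1).
CH(NHCOCH3): amide, 1 C=O (running total 2).
CH(OCOCH3): ester, 1 C=O (running total 3).
CH(NHCOCH3): amide, 1 C=O (running total 4).
CH(CHO): aldehyde, 1 C=O (running total 5).
COOCH3: ester, 1 C=O (running total 6).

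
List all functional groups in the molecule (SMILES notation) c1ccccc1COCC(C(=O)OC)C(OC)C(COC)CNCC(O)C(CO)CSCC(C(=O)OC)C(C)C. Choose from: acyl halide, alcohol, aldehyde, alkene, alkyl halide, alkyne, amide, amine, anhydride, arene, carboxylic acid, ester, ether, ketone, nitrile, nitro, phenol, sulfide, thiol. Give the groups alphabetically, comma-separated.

alcohol, amine, arene, ester, ether, sulfide

Working along the chain:
  C6H5: C6H5– phenyl ring → arene.
  CH2OCH2: C–O–C with sp³ carbons on both sides and no adjacent C=O → ether.
  CH(COOCH3): pendant –COOCH3: carbonyl C bonded to C and –OCH3 → ester.
  CH(OCH3): pendant –OCH3: C–O–C with sp³ C, no adjacent C=O → ether.
  CH(CH2OCH3): pendant –CH2OCH3: C–O–C linkage → ether.
  CH2NHCH2: C–N–C with sp³ carbons and no adjacent C=O → amine (secondary).
  CH(OH): –OH on an sp³ carbon → alcohol (secondary).
  CH(CH2OH): pendant –CH2OH on an sp³ backbone C → alcohol.
  CH2SCH2: C–S–C linkage → sulfide (thioether).
  CH(COOCH3): pendant –COOCH3: carbonyl C bonded to C and –OCH3 → ester.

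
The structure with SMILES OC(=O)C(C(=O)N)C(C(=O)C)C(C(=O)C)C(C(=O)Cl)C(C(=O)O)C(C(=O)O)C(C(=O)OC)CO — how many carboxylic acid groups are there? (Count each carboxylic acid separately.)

3

–COOH: carbonyl C bonded to –OH and C → carboxylic acid (the –OH is not a separate alcohol).
pendant –CONH2: carbonyl C bonded to C and N → amide.
pendant –COCH3: carbonyl C bonded to two carbons → ketone.
pendant –COCH3: carbonyl C bonded to two carbons → ketone.
pendant –C(=O)X: carbonyl C bonded to C and halogen → acyl halide.
pendant –COOH: carbonyl C bonded to C and –OH → carboxylic acid.
pendant –COOH: carbonyl C bonded to C and –OH → carboxylic acid.
pendant –COOCH3: carbonyl C bonded to C and –OCH3 → ester.
–OH on an sp³ carbon → alcohol.
Carboxylic acid appears at: HOOC, CH(COOH), CH(COOH) → 3.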